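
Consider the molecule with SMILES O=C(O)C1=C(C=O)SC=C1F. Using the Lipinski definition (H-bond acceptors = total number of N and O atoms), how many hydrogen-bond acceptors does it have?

N atoms: 0; O atoms: 3.
Lipinski HBA = 0 + 3 = 3.

3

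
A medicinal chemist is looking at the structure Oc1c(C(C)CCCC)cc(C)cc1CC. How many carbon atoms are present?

Count every carbon token in the SMILES (each C, including those in ring-closure positions and inside branches).
Carbon count: 15.

15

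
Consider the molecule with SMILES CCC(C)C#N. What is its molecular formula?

C5H9N

Walk through each heavy atom and fill implicit hydrogens from standard valence (C 4, N 3, O 2, S 2, halogen 1):
  atom 1: C, bond orders sum to 1 (valence 4) → 3 H
  atom 2: C, bond orders sum to 2 (valence 4) → 2 H
  atom 3: C, bond orders sum to 3 (valence 4) → 1 H
  atom 4: C, bond orders sum to 1 (valence 4) → 3 H
  atom 5: C, bond orders sum to 4 (valence 4) → 0 H
  atom 6: N, bond orders sum to 3 (valence 3) → 0 H
Totals → C:5, H:9, N:1.
In Hill order: C5H9N.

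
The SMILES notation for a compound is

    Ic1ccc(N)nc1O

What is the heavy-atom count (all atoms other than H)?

9

Every atom symbol written in the SMILES (organic subset) is one heavy atom; implicit H are not written.
Heavy atoms by element → C:5, I:1, N:2, O:1.
Total: 9.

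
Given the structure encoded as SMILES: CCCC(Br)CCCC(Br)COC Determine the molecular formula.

Walk through each heavy atom and fill implicit hydrogens from standard valence (C 4, N 3, O 2, S 2, halogen 1):
  atom 1: C, bond orders sum to 1 (valence 4) → 3 H
  atom 2: C, bond orders sum to 2 (valence 4) → 2 H
  atom 3: C, bond orders sum to 2 (valence 4) → 2 H
  atom 4: C, bond orders sum to 3 (valence 4) → 1 H
  atom 5: Br (halogen, monovalent) → 0 H
  atom 6: C, bond orders sum to 2 (valence 4) → 2 H
  atom 7: C, bond orders sum to 2 (valence 4) → 2 H
  atom 8: C, bond orders sum to 2 (valence 4) → 2 H
  atom 9: C, bond orders sum to 3 (valence 4) → 1 H
  atom 10: Br (halogen, monovalent) → 0 H
  atom 11: C, bond orders sum to 2 (valence 4) → 2 H
  atom 12: O, bond orders sum to 2 (valence 2) → 0 H
  atom 13: C, bond orders sum to 1 (valence 4) → 3 H
Totals → C:10, H:20, Br:2, O:1.

C10H20Br2O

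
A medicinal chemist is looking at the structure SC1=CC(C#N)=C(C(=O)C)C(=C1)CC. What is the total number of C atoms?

Count every carbon token in the SMILES (each C, including those in ring-closure positions and inside branches).
Carbon count: 11.

11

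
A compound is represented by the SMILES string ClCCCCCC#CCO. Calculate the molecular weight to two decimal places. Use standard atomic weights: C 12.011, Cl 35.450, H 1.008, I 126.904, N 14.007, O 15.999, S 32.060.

160.64 g/mol

First, the molecular formula is C8H13ClO (counting implicit H from valence).
  C: 8 × 12.011 = 96.088
  Cl: 1 × 35.450 = 35.450
  H: 13 × 1.008 = 13.104
  O: 1 × 15.999 = 15.999
Sum: 8×12.011 + 1×35.450 + 13×1.008 + 1×15.999 = 160.641 → 160.64 g/mol.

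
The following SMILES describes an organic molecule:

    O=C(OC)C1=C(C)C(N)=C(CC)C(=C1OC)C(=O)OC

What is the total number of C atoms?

14

Count every carbon token in the SMILES (each C, including those in ring-closure positions and inside branches).
Carbon count: 14.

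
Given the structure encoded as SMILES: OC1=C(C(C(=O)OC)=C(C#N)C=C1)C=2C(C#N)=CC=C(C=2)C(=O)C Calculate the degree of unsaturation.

14

Degree of unsaturation = (number of rings) + (number of π bonds).
Ring closures in the SMILES: 2.
π bonds: 8 double bonds (each 1 DoU), 2 triple bonds (each 2 DoU) → 12 DoU from unsaturation.
Total DoU = 2 + 12 = 14.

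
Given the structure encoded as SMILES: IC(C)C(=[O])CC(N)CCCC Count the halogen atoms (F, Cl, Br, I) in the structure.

Halogen atoms appear at heavy-atom position 1 (1×I).
Other groups present: 1 ketone, 1 primary amine.
Halogen count: 1.

1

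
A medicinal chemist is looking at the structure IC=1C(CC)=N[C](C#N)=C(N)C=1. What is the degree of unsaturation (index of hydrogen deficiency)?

Degree of unsaturation = (number of rings) + (number of π bonds).
Ring closures in the SMILES: 1.
π bonds: 3 double bonds (each 1 DoU), 1 triple bond (each 2 DoU) → 5 DoU from unsaturation.
Total DoU = 1 + 5 = 6.

6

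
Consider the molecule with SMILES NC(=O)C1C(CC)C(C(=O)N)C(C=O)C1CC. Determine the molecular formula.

Walk through each heavy atom and fill implicit hydrogens from standard valence (C 4, N 3, O 2, S 2, halogen 1):
  atom 1: N, bond orders sum to 1 (valence 3) → 2 H
  atom 2: C, bond orders sum to 4 (valence 4) → 0 H
  atom 3: O, bond orders sum to 2 (valence 2) → 0 H
  atom 4: C, bond orders sum to 3 (valence 4) → 1 H
  atom 5: C, bond orders sum to 3 (valence 4) → 1 H
  atom 6: C, bond orders sum to 2 (valence 4) → 2 H
  atom 7: C, bond orders sum to 1 (valence 4) → 3 H
  atom 8: C, bond orders sum to 3 (valence 4) → 1 H
  atom 9: C, bond orders sum to 4 (valence 4) → 0 H
  atom 10: O, bond orders sum to 2 (valence 2) → 0 H
  atom 11: N, bond orders sum to 1 (valence 3) → 2 H
  atom 12: C, bond orders sum to 3 (valence 4) → 1 H
  atom 13: C, bond orders sum to 3 (valence 4) → 1 H
  atom 14: O, bond orders sum to 2 (valence 2) → 0 H
  atom 15: C, bond orders sum to 3 (valence 4) → 1 H
  atom 16: C, bond orders sum to 2 (valence 4) → 2 H
  atom 17: C, bond orders sum to 1 (valence 4) → 3 H
Totals → C:12, H:20, N:2, O:3.

C12H20N2O3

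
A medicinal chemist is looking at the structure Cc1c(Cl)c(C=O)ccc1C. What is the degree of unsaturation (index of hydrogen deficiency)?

5

Molecular formula: C9H9ClO.
DoU = (2C + 2 + N − H − X) / 2, where X is the halogen count and O/S are ignored.
    = (2·9 + 2 + 0 − 9 − 1) / 2 = 10 / 2 = 5.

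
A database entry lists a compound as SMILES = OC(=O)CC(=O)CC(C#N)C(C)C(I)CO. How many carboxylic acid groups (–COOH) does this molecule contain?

The carboxylic acid motif appears at heavy-atom position 2 in the SMILES.
Other groups present: 1 hydroxyl, 1 ketone, 1 nitrile.
Carboxylic acid count: 1.

1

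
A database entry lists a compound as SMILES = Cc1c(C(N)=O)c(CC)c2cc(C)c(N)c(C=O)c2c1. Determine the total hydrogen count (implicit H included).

18

Walk through each heavy atom and fill implicit hydrogens from standard valence (C 4, N 3, O 2, S 2, halogen 1); for lowercase aromatic atoms, an aromatic c carries 1 H when it has two neighbours and 0 H with three, and aromatic n carries 0 H:
  atom 1: C, bond orders sum to 1 (valence 4) → 3 H
  atom 2: aromatic c, 3 neighbours → 0 H
  atom 3: aromatic c, 3 neighbours → 0 H
  atom 4: C, bond orders sum to 4 (valence 4) → 0 H
  atom 5: N, bond orders sum to 1 (valence 3) → 2 H
  atom 6: O, bond orders sum to 2 (valence 2) → 0 H
  atom 7: aromatic c, 3 neighbours → 0 H
  atom 8: C, bond orders sum to 2 (valence 4) → 2 H
  atom 9: C, bond orders sum to 1 (valence 4) → 3 H
  atom 10: aromatic c, 3 neighbours → 0 H
  atom 11: aromatic c, 2 neighbours → 1 H
  atom 12: aromatic c, 3 neighbours → 0 H
  atom 13: C, bond orders sum to 1 (valence 4) → 3 H
  atom 14: aromatic c, 3 neighbours → 0 H
  atom 15: N, bond orders sum to 1 (valence 3) → 2 H
  atom 16: aromatic c, 3 neighbours → 0 H
  atom 17: C, bond orders sum to 3 (valence 4) → 1 H
  atom 18: O, bond orders sum to 2 (valence 2) → 0 H
  atom 19: aromatic c, 3 neighbours → 0 H
  atom 20: aromatic c, 2 neighbours → 1 H
Total hydrogens: 18.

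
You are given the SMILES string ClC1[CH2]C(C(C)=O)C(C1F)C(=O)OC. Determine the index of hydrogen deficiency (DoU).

Molecular formula: C9H12ClFO3.
DoU = (2C + 2 + N − H − X) / 2, where X is the halogen count and O/S are ignored.
    = (2·9 + 2 + 0 − 12 − 2) / 2 = 6 / 2 = 3.

3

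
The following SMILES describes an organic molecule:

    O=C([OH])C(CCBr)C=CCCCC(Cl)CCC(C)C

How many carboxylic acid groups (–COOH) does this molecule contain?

The carboxylic acid motif appears at heavy-atom position 2 in the SMILES.
Other groups present: 1 alkene.
Carboxylic acid count: 1.

1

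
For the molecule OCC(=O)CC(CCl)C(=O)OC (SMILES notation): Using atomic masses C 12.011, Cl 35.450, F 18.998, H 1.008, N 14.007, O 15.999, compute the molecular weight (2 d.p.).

194.61 g/mol

First, the molecular formula is C7H11ClO4 (counting implicit H from valence).
  C: 7 × 12.011 = 84.077
  Cl: 1 × 35.450 = 35.450
  H: 11 × 1.008 = 11.088
  O: 4 × 15.999 = 63.996
Sum: 7×12.011 + 1×35.450 + 11×1.008 + 4×15.999 = 194.611 → 194.61 g/mol.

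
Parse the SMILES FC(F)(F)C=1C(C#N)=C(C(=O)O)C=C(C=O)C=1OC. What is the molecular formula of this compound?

C11H6F3NO4

Walk through each heavy atom and fill implicit hydrogens from standard valence (C 4, N 3, O 2, S 2, halogen 1):
  atom 1: F (halogen, monovalent) → 0 H
  atom 2: C, bond orders sum to 4 (valence 4) → 0 H
  atom 3: F (halogen, monovalent) → 0 H
  atom 4: F (halogen, monovalent) → 0 H
  atom 5: C, bond orders sum to 4 (valence 4) → 0 H
  atom 6: C, bond orders sum to 4 (valence 4) → 0 H
  atom 7: C, bond orders sum to 4 (valence 4) → 0 H
  atom 8: N, bond orders sum to 3 (valence 3) → 0 H
  atom 9: C, bond orders sum to 4 (valence 4) → 0 H
  atom 10: C, bond orders sum to 4 (valence 4) → 0 H
  atom 11: O, bond orders sum to 2 (valence 2) → 0 H
  atom 12: O, bond orders sum to 1 (valence 2) → 1 H
  atom 13: C, bond orders sum to 3 (valence 4) → 1 H
  atom 14: C, bond orders sum to 4 (valence 4) → 0 H
  atom 15: C, bond orders sum to 3 (valence 4) → 1 H
  atom 16: O, bond orders sum to 2 (valence 2) → 0 H
  atom 17: C, bond orders sum to 4 (valence 4) → 0 H
  atom 18: O, bond orders sum to 2 (valence 2) → 0 H
  atom 19: C, bond orders sum to 1 (valence 4) → 3 H
Totals → C:11, H:6, F:3, N:1, O:4.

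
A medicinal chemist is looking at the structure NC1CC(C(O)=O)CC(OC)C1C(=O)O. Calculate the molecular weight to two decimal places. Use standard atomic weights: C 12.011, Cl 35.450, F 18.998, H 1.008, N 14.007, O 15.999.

217.22 g/mol

First, the molecular formula is C9H15NO5 (counting implicit H from valence).
  C: 9 × 12.011 = 108.099
  H: 15 × 1.008 = 15.120
  N: 1 × 14.007 = 14.007
  O: 5 × 15.999 = 79.995
Sum: 9×12.011 + 15×1.008 + 1×14.007 + 5×15.999 = 217.221 → 217.22 g/mol.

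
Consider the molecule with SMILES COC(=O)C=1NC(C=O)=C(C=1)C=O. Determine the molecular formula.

C8H7NO4

Walk through each heavy atom and fill implicit hydrogens from standard valence (C 4, N 3, O 2, S 2, halogen 1):
  atom 1: C, bond orders sum to 1 (valence 4) → 3 H
  atom 2: O, bond orders sum to 2 (valence 2) → 0 H
  atom 3: C, bond orders sum to 4 (valence 4) → 0 H
  atom 4: O, bond orders sum to 2 (valence 2) → 0 H
  atom 5: C, bond orders sum to 4 (valence 4) → 0 H
  atom 6: N, bond orders sum to 2 (valence 3) → 1 H
  atom 7: C, bond orders sum to 4 (valence 4) → 0 H
  atom 8: C, bond orders sum to 3 (valence 4) → 1 H
  atom 9: O, bond orders sum to 2 (valence 2) → 0 H
  atom 10: C, bond orders sum to 4 (valence 4) → 0 H
  atom 11: C, bond orders sum to 3 (valence 4) → 1 H
  atom 12: C, bond orders sum to 3 (valence 4) → 1 H
  atom 13: O, bond orders sum to 2 (valence 2) → 0 H
Totals → C:8, H:7, N:1, O:4.
In Hill order: C8H7NO4.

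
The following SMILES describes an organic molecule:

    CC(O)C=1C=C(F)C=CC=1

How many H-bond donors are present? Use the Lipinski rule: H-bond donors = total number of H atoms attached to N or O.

1

Donors: find every N or O and count the H atoms it carries.
  atom 3 (O): bond orders sum to 1 → 1 H
Lipinski HBD = 1.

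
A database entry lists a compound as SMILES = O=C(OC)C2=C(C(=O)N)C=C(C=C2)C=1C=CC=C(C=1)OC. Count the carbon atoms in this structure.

16

Count every carbon token in the SMILES (each C, including those in ring-closure positions and inside branches).
Carbon count: 16.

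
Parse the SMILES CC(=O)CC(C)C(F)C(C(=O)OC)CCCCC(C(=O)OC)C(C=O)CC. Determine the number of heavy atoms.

27

Every atom symbol written in the SMILES (organic subset) is one heavy atom; implicit H are not written.
Heavy atoms by element → C:20, F:1, O:6.
Total: 27.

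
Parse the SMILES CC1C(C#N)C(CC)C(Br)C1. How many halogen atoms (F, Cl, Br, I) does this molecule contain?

1

Halogen atoms appear at heavy-atom position 10 (1×Br).
Other groups present: 1 nitrile.
Halogen count: 1.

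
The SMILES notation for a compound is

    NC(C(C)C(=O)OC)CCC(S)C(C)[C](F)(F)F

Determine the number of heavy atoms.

Every atom symbol written in the SMILES (organic subset) is one heavy atom; implicit H are not written.
Heavy atoms by element → C:11, F:3, N:1, O:2, S:1.
Total: 18.

18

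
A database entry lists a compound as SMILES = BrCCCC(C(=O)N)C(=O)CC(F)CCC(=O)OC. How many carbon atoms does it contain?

Count every carbon token in the SMILES (each C, including those in ring-closure positions and inside branches).
Carbon count: 12.

12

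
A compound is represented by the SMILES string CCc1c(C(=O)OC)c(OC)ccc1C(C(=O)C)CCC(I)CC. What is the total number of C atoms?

19

Count every carbon token in the SMILES (each C, including those in ring-closure positions and inside branches).
Carbon count: 19.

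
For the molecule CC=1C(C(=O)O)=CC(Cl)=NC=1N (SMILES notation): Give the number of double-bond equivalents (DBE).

Degree of unsaturation = (number of rings) + (number of π bonds).
Ring closures in the SMILES: 1.
π bonds: 4 double bonds (each 1 DoU) → 4 DoU from unsaturation.
Total DoU = 1 + 4 = 5.

5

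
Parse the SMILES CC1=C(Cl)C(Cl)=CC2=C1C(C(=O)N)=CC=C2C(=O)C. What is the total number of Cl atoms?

2

Scan the SMILES for Cl atoms (remember two-letter symbols like Cl and Br are single atoms).
Chlorine count: 2.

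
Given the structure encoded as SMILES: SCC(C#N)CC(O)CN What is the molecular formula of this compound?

C6H12N2OS

Walk through each heavy atom and fill implicit hydrogens from standard valence (C 4, N 3, O 2, S 2, halogen 1):
  atom 1: S, bond orders sum to 1 (valence 2) → 1 H
  atom 2: C, bond orders sum to 2 (valence 4) → 2 H
  atom 3: C, bond orders sum to 3 (valence 4) → 1 H
  atom 4: C, bond orders sum to 4 (valence 4) → 0 H
  atom 5: N, bond orders sum to 3 (valence 3) → 0 H
  atom 6: C, bond orders sum to 2 (valence 4) → 2 H
  atom 7: C, bond orders sum to 3 (valence 4) → 1 H
  atom 8: O, bond orders sum to 1 (valence 2) → 1 H
  atom 9: C, bond orders sum to 2 (valence 4) → 2 H
  atom 10: N, bond orders sum to 1 (valence 3) → 2 H
Totals → C:6, H:12, N:2, O:1, S:1.
In Hill order: C6H12N2OS.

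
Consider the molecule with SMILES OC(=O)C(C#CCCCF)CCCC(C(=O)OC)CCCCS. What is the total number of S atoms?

Scan the SMILES for S atoms (remember two-letter symbols like Cl and Br are single atoms).
Sulfur count: 1.

1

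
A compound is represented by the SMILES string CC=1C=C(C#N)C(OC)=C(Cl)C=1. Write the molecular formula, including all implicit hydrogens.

Walk through each heavy atom and fill implicit hydrogens from standard valence (C 4, N 3, O 2, S 2, halogen 1):
  atom 1: C, bond orders sum to 1 (valence 4) → 3 H
  atom 2: C, bond orders sum to 4 (valence 4) → 0 H
  atom 3: C, bond orders sum to 3 (valence 4) → 1 H
  atom 4: C, bond orders sum to 4 (valence 4) → 0 H
  atom 5: C, bond orders sum to 4 (valence 4) → 0 H
  atom 6: N, bond orders sum to 3 (valence 3) → 0 H
  atom 7: C, bond orders sum to 4 (valence 4) → 0 H
  atom 8: O, bond orders sum to 2 (valence 2) → 0 H
  atom 9: C, bond orders sum to 1 (valence 4) → 3 H
  atom 10: C, bond orders sum to 4 (valence 4) → 0 H
  atom 11: Cl (halogen, monovalent) → 0 H
  atom 12: C, bond orders sum to 3 (valence 4) → 1 H
Totals → C:9, H:8, Cl:1, N:1, O:1.
In Hill order: C9H8ClNO.

C9H8ClNO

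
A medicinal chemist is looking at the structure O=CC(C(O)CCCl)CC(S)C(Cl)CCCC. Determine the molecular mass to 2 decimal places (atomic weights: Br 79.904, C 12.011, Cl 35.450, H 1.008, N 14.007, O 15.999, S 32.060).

First, the molecular formula is C12H22Cl2O2S (counting implicit H from valence).
  C: 12 × 12.011 = 144.132
  Cl: 2 × 35.450 = 70.900
  H: 22 × 1.008 = 22.176
  O: 2 × 15.999 = 31.998
  S: 1 × 32.060 = 32.060
Sum: 12×12.011 + 2×35.450 + 22×1.008 + 2×15.999 + 1×32.060 = 301.266 → 301.27 g/mol.

301.27 g/mol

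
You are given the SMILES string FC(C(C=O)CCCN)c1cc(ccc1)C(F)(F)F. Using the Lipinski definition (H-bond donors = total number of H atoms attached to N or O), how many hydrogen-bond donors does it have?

2

Donors: find every N or O and count the H atoms it carries.
  atom 5 (O): bond orders sum to 2 → 0 H
  atom 9 (N): bond orders sum to 1 → 2 H
Lipinski HBD = 2.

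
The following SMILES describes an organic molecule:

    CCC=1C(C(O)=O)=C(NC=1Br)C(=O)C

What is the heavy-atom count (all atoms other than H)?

14

Every atom symbol written in the SMILES (organic subset) is one heavy atom; implicit H are not written.
Heavy atoms by element → Br:1, C:9, N:1, O:3.
Total: 14.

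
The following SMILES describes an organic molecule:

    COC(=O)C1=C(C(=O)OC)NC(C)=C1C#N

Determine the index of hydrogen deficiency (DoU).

Degree of unsaturation = (number of rings) + (number of π bonds).
Ring closures in the SMILES: 1.
π bonds: 4 double bonds (each 1 DoU), 1 triple bond (each 2 DoU) → 6 DoU from unsaturation.
Total DoU = 1 + 6 = 7.

7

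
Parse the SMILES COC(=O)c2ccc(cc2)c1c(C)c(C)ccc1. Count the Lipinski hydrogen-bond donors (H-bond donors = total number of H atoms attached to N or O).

0

Donors: find every N or O and count the H atoms it carries.
  atom 2 (O): bond orders sum to 2 → 0 H
  atom 4 (O): bond orders sum to 2 → 0 H
Lipinski HBD = 0.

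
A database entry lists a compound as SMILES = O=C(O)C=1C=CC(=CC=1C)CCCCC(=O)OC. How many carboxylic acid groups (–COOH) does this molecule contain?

1

The carboxylic acid motif appears at heavy-atom position 2 in the SMILES.
Other groups present: 1 ester.
Carboxylic acid count: 1.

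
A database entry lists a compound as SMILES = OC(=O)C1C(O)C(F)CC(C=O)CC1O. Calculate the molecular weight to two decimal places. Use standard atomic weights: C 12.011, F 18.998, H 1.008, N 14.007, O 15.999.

First, the molecular formula is C9H13FO5 (counting implicit H from valence).
  C: 9 × 12.011 = 108.099
  F: 1 × 18.998 = 18.998
  H: 13 × 1.008 = 13.104
  O: 5 × 15.999 = 79.995
Sum: 9×12.011 + 1×18.998 + 13×1.008 + 5×15.999 = 220.196 → 220.20 g/mol.

220.20 g/mol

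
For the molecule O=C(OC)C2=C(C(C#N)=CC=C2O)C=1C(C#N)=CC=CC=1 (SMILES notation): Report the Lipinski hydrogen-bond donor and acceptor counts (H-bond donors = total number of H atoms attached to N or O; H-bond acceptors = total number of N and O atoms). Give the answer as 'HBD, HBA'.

1, 5

Donors: find every N or O and count the H atoms it carries.
  atom 1 (O): bond orders sum to 2 → 0 H
  atom 3 (O): bond orders sum to 2 → 0 H
  atom 9 (N): bond orders sum to 3 → 0 H
  atom 13 (O): bond orders sum to 1 → 1 H
  atom 17 (N): bond orders sum to 3 → 0 H
Lipinski HBD = 1.
Acceptors: N atoms = 2, O atoms = 3 → HBA = 5.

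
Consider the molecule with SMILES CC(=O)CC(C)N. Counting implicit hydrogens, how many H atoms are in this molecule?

Walk through each heavy atom and fill implicit hydrogens from standard valence (C 4, N 3, O 2, S 2, halogen 1):
  atom 1: C, bond orders sum to 1 (valence 4) → 3 H
  atom 2: C, bond orders sum to 4 (valence 4) → 0 H
  atom 3: O, bond orders sum to 2 (valence 2) → 0 H
  atom 4: C, bond orders sum to 2 (valence 4) → 2 H
  atom 5: C, bond orders sum to 3 (valence 4) → 1 H
  atom 6: C, bond orders sum to 1 (valence 4) → 3 H
  atom 7: N, bond orders sum to 1 (valence 3) → 2 H
Total hydrogens: 11.

11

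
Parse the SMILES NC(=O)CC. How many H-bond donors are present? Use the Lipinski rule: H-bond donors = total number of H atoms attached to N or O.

Donors: find every N or O and count the H atoms it carries.
  atom 1 (N): bond orders sum to 1 → 2 H
  atom 3 (O): bond orders sum to 2 → 0 H
Lipinski HBD = 2.

2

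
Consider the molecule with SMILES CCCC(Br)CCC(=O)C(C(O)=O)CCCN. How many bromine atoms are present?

Scan the SMILES for Br atoms (remember two-letter symbols like Cl and Br are single atoms).
Bromine count: 1.

1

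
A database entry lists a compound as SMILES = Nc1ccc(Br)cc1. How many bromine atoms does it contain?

1

Scan the SMILES for Br atoms (remember two-letter symbols like Cl and Br are single atoms).
Bromine count: 1.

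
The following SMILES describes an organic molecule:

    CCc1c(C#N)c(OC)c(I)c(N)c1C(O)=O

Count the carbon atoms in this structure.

Count every carbon token in the SMILES (each C, including those in ring-closure positions and inside branches).
Carbon count: 11.

11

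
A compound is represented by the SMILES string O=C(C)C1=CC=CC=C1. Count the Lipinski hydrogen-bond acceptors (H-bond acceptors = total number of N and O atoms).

N atoms: 0; O atoms: 1.
Lipinski HBA = 0 + 1 = 1.

1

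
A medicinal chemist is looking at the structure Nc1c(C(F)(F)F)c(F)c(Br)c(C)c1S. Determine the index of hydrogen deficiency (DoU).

4

Molecular formula: C8H6BrF4NS.
DoU = (2C + 2 + N − H − X) / 2, where X is the halogen count and O/S are ignored.
    = (2·8 + 2 + 1 − 6 − 5) / 2 = 8 / 2 = 4.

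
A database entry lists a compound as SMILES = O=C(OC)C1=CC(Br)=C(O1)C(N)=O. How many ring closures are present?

1

In SMILES, each pair of matching ring-closure digits denotes one ring-closing bond; the number of such bonds equals the number of independent rings.
Ring-closure bonds here: 1.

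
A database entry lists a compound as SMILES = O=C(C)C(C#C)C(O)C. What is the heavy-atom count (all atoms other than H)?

9

Every atom symbol written in the SMILES (organic subset) is one heavy atom; implicit H are not written.
Heavy atoms by element → C:7, O:2.
Total: 9.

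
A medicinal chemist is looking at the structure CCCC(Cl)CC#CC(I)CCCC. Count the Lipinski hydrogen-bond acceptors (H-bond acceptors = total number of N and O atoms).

0

N atoms: 0; O atoms: 0.
Lipinski HBA = 0 + 0 = 0.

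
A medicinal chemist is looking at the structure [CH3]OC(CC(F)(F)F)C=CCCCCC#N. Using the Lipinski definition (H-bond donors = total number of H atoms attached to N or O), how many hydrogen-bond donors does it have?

0

Donors: find every N or O and count the H atoms it carries.
  atom 2 (O): bond orders sum to 2 → 0 H
  atom 16 (N): bond orders sum to 3 → 0 H
Lipinski HBD = 0.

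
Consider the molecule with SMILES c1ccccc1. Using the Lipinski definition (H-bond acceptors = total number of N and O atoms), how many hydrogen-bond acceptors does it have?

0

N atoms: 0; O atoms: 0.
Lipinski HBA = 0 + 0 = 0.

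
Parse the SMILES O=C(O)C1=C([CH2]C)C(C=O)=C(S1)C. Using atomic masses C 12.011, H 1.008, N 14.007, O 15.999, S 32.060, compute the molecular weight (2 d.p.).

First, the molecular formula is C9H10O3S (counting implicit H from valence).
  C: 9 × 12.011 = 108.099
  H: 10 × 1.008 = 10.080
  O: 3 × 15.999 = 47.997
  S: 1 × 32.060 = 32.060
Sum: 9×12.011 + 10×1.008 + 3×15.999 + 1×32.060 = 198.236 → 198.24 g/mol.

198.24 g/mol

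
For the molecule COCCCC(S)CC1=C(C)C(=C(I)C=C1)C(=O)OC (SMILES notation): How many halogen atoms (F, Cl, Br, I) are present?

1

Halogen atoms appear at heavy-atom position 14 (1×I).
Other groups present: 1 ester, 1 ether, 1 thiol.
Halogen count: 1.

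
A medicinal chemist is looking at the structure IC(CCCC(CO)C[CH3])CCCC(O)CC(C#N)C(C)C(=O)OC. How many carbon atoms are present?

19

Count every carbon token in the SMILES (each C, including those in ring-closure positions and inside branches).
Carbon count: 19.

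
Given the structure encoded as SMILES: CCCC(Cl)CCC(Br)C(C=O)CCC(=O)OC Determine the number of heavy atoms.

Every atom symbol written in the SMILES (organic subset) is one heavy atom; implicit H are not written.
Heavy atoms by element → Br:1, C:13, Cl:1, O:3.
Total: 18.

18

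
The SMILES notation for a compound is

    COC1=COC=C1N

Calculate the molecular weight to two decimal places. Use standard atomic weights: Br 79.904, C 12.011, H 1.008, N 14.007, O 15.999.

113.12 g/mol

First, the molecular formula is C5H7NO2 (counting implicit H from valence).
  C: 5 × 12.011 = 60.055
  H: 7 × 1.008 = 7.056
  N: 1 × 14.007 = 14.007
  O: 2 × 15.999 = 31.998
Sum: 5×12.011 + 7×1.008 + 1×14.007 + 2×15.999 = 113.116 → 113.12 g/mol.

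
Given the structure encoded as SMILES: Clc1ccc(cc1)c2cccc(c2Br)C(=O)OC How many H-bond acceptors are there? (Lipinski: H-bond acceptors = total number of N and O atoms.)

2

N atoms: 0; O atoms: 2.
Lipinski HBA = 0 + 2 = 2.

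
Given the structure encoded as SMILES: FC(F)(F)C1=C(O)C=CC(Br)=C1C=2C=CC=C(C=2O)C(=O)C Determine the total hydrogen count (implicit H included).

Walk through each heavy atom and fill implicit hydrogens from standard valence (C 4, N 3, O 2, S 2, halogen 1):
  atom 1: F (halogen, monovalent) → 0 H
  atom 2: C, bond orders sum to 4 (valence 4) → 0 H
  atom 3: F (halogen, monovalent) → 0 H
  atom 4: F (halogen, monovalent) → 0 H
  atom 5: C, bond orders sum to 4 (valence 4) → 0 H
  atom 6: C, bond orders sum to 4 (valence 4) → 0 H
  atom 7: O, bond orders sum to 1 (valence 2) → 1 H
  atom 8: C, bond orders sum to 3 (valence 4) → 1 H
  atom 9: C, bond orders sum to 3 (valence 4) → 1 H
  atom 10: C, bond orders sum to 4 (valence 4) → 0 H
  atom 11: Br (halogen, monovalent) → 0 H
  atom 12: C, bond orders sum to 4 (valence 4) → 0 H
  atom 13: C, bond orders sum to 4 (valence 4) → 0 H
  atom 14: C, bond orders sum to 3 (valence 4) → 1 H
  atom 15: C, bond orders sum to 3 (valence 4) → 1 H
  atom 16: C, bond orders sum to 3 (valence 4) → 1 H
  atom 17: C, bond orders sum to 4 (valence 4) → 0 H
  atom 18: C, bond orders sum to 4 (valence 4) → 0 H
  atom 19: O, bond orders sum to 1 (valence 2) → 1 H
  atom 20: C, bond orders sum to 4 (valence 4) → 0 H
  atom 21: O, bond orders sum to 2 (valence 2) → 0 H
  atom 22: C, bond orders sum to 1 (valence 4) → 3 H
Total hydrogens: 10.

10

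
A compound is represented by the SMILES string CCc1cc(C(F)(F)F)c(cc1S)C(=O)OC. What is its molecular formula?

C11H11F3O2S

Walk through each heavy atom and fill implicit hydrogens from standard valence (C 4, N 3, O 2, S 2, halogen 1); for lowercase aromatic atoms, an aromatic c carries 1 H when it has two neighbours and 0 H with three, and aromatic n carries 0 H:
  atom 1: C, bond orders sum to 1 (valence 4) → 3 H
  atom 2: C, bond orders sum to 2 (valence 4) → 2 H
  atom 3: aromatic c, 3 neighbours → 0 H
  atom 4: aromatic c, 2 neighbours → 1 H
  atom 5: aromatic c, 3 neighbours → 0 H
  atom 6: C, bond orders sum to 4 (valence 4) → 0 H
  atom 7: F (halogen, monovalent) → 0 H
  atom 8: F (halogen, monovalent) → 0 H
  atom 9: F (halogen, monovalent) → 0 H
  atom 10: aromatic c, 3 neighbours → 0 H
  atom 11: aromatic c, 2 neighbours → 1 H
  atom 12: aromatic c, 3 neighbours → 0 H
  atom 13: S, bond orders sum to 1 (valence 2) → 1 H
  atom 14: C, bond orders sum to 4 (valence 4) → 0 H
  atom 15: O, bond orders sum to 2 (valence 2) → 0 H
  atom 16: O, bond orders sum to 2 (valence 2) → 0 H
  atom 17: C, bond orders sum to 1 (valence 4) → 3 H
Totals → C:11, H:11, F:3, O:2, S:1.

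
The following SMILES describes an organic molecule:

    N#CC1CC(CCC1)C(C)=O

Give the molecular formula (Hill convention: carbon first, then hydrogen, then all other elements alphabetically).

C9H13NO

Walk through each heavy atom and fill implicit hydrogens from standard valence (C 4, N 3, O 2, S 2, halogen 1):
  atom 1: N, bond orders sum to 3 (valence 3) → 0 H
  atom 2: C, bond orders sum to 4 (valence 4) → 0 H
  atom 3: C, bond orders sum to 3 (valence 4) → 1 H
  atom 4: C, bond orders sum to 2 (valence 4) → 2 H
  atom 5: C, bond orders sum to 3 (valence 4) → 1 H
  atom 6: C, bond orders sum to 2 (valence 4) → 2 H
  atom 7: C, bond orders sum to 2 (valence 4) → 2 H
  atom 8: C, bond orders sum to 2 (valence 4) → 2 H
  atom 9: C, bond orders sum to 4 (valence 4) → 0 H
  atom 10: C, bond orders sum to 1 (valence 4) → 3 H
  atom 11: O, bond orders sum to 2 (valence 2) → 0 H
Totals → C:9, H:13, N:1, O:1.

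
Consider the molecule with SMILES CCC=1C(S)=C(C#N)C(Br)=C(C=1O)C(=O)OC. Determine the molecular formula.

Walk through each heavy atom and fill implicit hydrogens from standard valence (C 4, N 3, O 2, S 2, halogen 1):
  atom 1: C, bond orders sum to 1 (valence 4) → 3 H
  atom 2: C, bond orders sum to 2 (valence 4) → 2 H
  atom 3: C, bond orders sum to 4 (valence 4) → 0 H
  atom 4: C, bond orders sum to 4 (valence 4) → 0 H
  atom 5: S, bond orders sum to 1 (valence 2) → 1 H
  atom 6: C, bond orders sum to 4 (valence 4) → 0 H
  atom 7: C, bond orders sum to 4 (valence 4) → 0 H
  atom 8: N, bond orders sum to 3 (valence 3) → 0 H
  atom 9: C, bond orders sum to 4 (valence 4) → 0 H
  atom 10: Br (halogen, monovalent) → 0 H
  atom 11: C, bond orders sum to 4 (valence 4) → 0 H
  atom 12: C, bond orders sum to 4 (valence 4) → 0 H
  atom 13: O, bond orders sum to 1 (valence 2) → 1 H
  atom 14: C, bond orders sum to 4 (valence 4) → 0 H
  atom 15: O, bond orders sum to 2 (valence 2) → 0 H
  atom 16: O, bond orders sum to 2 (valence 2) → 0 H
  atom 17: C, bond orders sum to 1 (valence 4) → 3 H
Totals → C:11, H:10, Br:1, N:1, O:3, S:1.

C11H10BrNO3S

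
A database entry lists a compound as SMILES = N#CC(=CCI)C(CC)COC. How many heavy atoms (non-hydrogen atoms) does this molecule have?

Every atom symbol written in the SMILES (organic subset) is one heavy atom; implicit H are not written.
Heavy atoms by element → C:9, I:1, N:1, O:1.
Total: 12.

12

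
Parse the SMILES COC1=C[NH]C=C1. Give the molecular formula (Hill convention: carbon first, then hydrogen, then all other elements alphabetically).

Walk through each heavy atom and fill implicit hydrogens from standard valence (C 4, N 3, O 2, S 2, halogen 1):
  atom 1: C, bond orders sum to 1 (valence 4) → 3 H
  atom 2: O, bond orders sum to 2 (valence 2) → 0 H
  atom 3: C, bond orders sum to 4 (valence 4) → 0 H
  atom 4: C, bond orders sum to 3 (valence 4) → 1 H
  atom 5: N with explicit H count 1
  atom 6: C, bond orders sum to 3 (valence 4) → 1 H
  atom 7: C, bond orders sum to 3 (valence 4) → 1 H
Totals → C:5, H:7, N:1, O:1.

C5H7NO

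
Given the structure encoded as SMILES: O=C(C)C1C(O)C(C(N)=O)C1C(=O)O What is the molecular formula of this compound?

Walk through each heavy atom and fill implicit hydrogens from standard valence (C 4, N 3, O 2, S 2, halogen 1):
  atom 1: O, bond orders sum to 2 (valence 2) → 0 H
  atom 2: C, bond orders sum to 4 (valence 4) → 0 H
  atom 3: C, bond orders sum to 1 (valence 4) → 3 H
  atom 4: C, bond orders sum to 3 (valence 4) → 1 H
  atom 5: C, bond orders sum to 3 (valence 4) → 1 H
  atom 6: O, bond orders sum to 1 (valence 2) → 1 H
  atom 7: C, bond orders sum to 3 (valence 4) → 1 H
  atom 8: C, bond orders sum to 4 (valence 4) → 0 H
  atom 9: N, bond orders sum to 1 (valence 3) → 2 H
  atom 10: O, bond orders sum to 2 (valence 2) → 0 H
  atom 11: C, bond orders sum to 3 (valence 4) → 1 H
  atom 12: C, bond orders sum to 4 (valence 4) → 0 H
  atom 13: O, bond orders sum to 2 (valence 2) → 0 H
  atom 14: O, bond orders sum to 1 (valence 2) → 1 H
Totals → C:8, H:11, N:1, O:5.
In Hill order: C8H11NO5.

C8H11NO5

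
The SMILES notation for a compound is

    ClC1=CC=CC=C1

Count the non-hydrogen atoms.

Every atom symbol written in the SMILES (organic subset) is one heavy atom; implicit H are not written.
Heavy atoms by element → C:6, Cl:1.
Total: 7.

7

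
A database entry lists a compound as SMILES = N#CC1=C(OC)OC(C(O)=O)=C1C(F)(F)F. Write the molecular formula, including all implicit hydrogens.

C8H4F3NO4

Walk through each heavy atom and fill implicit hydrogens from standard valence (C 4, N 3, O 2, S 2, halogen 1):
  atom 1: N, bond orders sum to 3 (valence 3) → 0 H
  atom 2: C, bond orders sum to 4 (valence 4) → 0 H
  atom 3: C, bond orders sum to 4 (valence 4) → 0 H
  atom 4: C, bond orders sum to 4 (valence 4) → 0 H
  atom 5: O, bond orders sum to 2 (valence 2) → 0 H
  atom 6: C, bond orders sum to 1 (valence 4) → 3 H
  atom 7: O, bond orders sum to 2 (valence 2) → 0 H
  atom 8: C, bond orders sum to 4 (valence 4) → 0 H
  atom 9: C, bond orders sum to 4 (valence 4) → 0 H
  atom 10: O, bond orders sum to 1 (valence 2) → 1 H
  atom 11: O, bond orders sum to 2 (valence 2) → 0 H
  atom 12: C, bond orders sum to 4 (valence 4) → 0 H
  atom 13: C, bond orders sum to 4 (valence 4) → 0 H
  atom 14: F (halogen, monovalent) → 0 H
  atom 15: F (halogen, monovalent) → 0 H
  atom 16: F (halogen, monovalent) → 0 H
Totals → C:8, H:4, F:3, N:1, O:4.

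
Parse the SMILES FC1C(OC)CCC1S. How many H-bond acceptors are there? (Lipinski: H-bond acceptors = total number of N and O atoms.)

N atoms: 0; O atoms: 1.
Lipinski HBA = 0 + 1 = 1.

1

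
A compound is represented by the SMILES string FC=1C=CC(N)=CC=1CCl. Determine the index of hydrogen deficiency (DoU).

4

Degree of unsaturation = (number of rings) + (number of π bonds).
Ring closures in the SMILES: 1.
π bonds: 3 double bonds (each 1 DoU) → 3 DoU from unsaturation.
Total DoU = 1 + 3 = 4.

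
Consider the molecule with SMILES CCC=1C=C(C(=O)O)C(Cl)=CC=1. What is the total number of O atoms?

Scan the SMILES for O atoms (remember two-letter symbols like Cl and Br are single atoms).
Oxygen count: 2.

2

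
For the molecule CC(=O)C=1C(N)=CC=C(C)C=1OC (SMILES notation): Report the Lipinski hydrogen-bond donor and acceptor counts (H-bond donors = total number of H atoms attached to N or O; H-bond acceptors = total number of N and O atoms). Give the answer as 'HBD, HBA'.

2, 3

Donors: find every N or O and count the H atoms it carries.
  atom 3 (O): bond orders sum to 2 → 0 H
  atom 6 (N): bond orders sum to 1 → 2 H
  atom 12 (O): bond orders sum to 2 → 0 H
Lipinski HBD = 2.
Acceptors: N atoms = 1, O atoms = 2 → HBA = 3.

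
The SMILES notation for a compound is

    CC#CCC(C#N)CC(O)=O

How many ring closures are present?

0

In SMILES, each pair of matching ring-closure digits denotes one ring-closing bond; the number of such bonds equals the number of independent rings.
Ring-closure bonds here: 0.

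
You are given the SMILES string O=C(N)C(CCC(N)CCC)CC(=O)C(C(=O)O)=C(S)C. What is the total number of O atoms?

Scan the SMILES for O atoms (remember two-letter symbols like Cl and Br are single atoms).
Oxygen count: 4.

4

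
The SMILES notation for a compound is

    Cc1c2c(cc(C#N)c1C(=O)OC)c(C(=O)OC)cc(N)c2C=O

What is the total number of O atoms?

Scan the SMILES for O atoms (remember two-letter symbols like Cl and Br are single atoms).
Oxygen count: 5.

5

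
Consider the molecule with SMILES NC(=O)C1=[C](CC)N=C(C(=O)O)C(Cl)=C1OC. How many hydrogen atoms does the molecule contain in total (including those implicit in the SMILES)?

Walk through each heavy atom and fill implicit hydrogens from standard valence (C 4, N 3, O 2, S 2, halogen 1):
  atom 1: N, bond orders sum to 1 (valence 3) → 2 H
  atom 2: C, bond orders sum to 4 (valence 4) → 0 H
  atom 3: O, bond orders sum to 2 (valence 2) → 0 H
  atom 4: C, bond orders sum to 4 (valence 4) → 0 H
  atom 5: C with explicit H count 0
  atom 6: C, bond orders sum to 2 (valence 4) → 2 H
  atom 7: C, bond orders sum to 1 (valence 4) → 3 H
  atom 8: N, bond orders sum to 3 (valence 3) → 0 H
  atom 9: C, bond orders sum to 4 (valence 4) → 0 H
  atom 10: C, bond orders sum to 4 (valence 4) → 0 H
  atom 11: O, bond orders sum to 2 (valence 2) → 0 H
  atom 12: O, bond orders sum to 1 (valence 2) → 1 H
  atom 13: C, bond orders sum to 4 (valence 4) → 0 H
  atom 14: Cl (halogen, monovalent) → 0 H
  atom 15: C, bond orders sum to 4 (valence 4) → 0 H
  atom 16: O, bond orders sum to 2 (valence 2) → 0 H
  atom 17: C, bond orders sum to 1 (valence 4) → 3 H
Total hydrogens: 11.

11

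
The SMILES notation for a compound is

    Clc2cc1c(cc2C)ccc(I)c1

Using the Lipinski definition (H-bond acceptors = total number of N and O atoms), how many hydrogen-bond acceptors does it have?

0

N atoms: 0; O atoms: 0.
Lipinski HBA = 0 + 0 = 0.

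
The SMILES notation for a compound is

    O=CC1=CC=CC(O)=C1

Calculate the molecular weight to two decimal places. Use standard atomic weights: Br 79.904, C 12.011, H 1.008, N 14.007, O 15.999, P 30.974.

First, the molecular formula is C7H6O2 (counting implicit H from valence).
  C: 7 × 12.011 = 84.077
  H: 6 × 1.008 = 6.048
  O: 2 × 15.999 = 31.998
Sum: 7×12.011 + 6×1.008 + 2×15.999 = 122.123 → 122.12 g/mol.

122.12 g/mol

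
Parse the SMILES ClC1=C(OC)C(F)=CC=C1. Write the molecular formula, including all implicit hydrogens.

Walk through each heavy atom and fill implicit hydrogens from standard valence (C 4, N 3, O 2, S 2, halogen 1):
  atom 1: Cl (halogen, monovalent) → 0 H
  atom 2: C, bond orders sum to 4 (valence 4) → 0 H
  atom 3: C, bond orders sum to 4 (valence 4) → 0 H
  atom 4: O, bond orders sum to 2 (valence 2) → 0 H
  atom 5: C, bond orders sum to 1 (valence 4) → 3 H
  atom 6: C, bond orders sum to 4 (valence 4) → 0 H
  atom 7: F (halogen, monovalent) → 0 H
  atom 8: C, bond orders sum to 3 (valence 4) → 1 H
  atom 9: C, bond orders sum to 3 (valence 4) → 1 H
  atom 10: C, bond orders sum to 3 (valence 4) → 1 H
Totals → C:7, H:6, Cl:1, F:1, O:1.
In Hill order: C7H6ClFO.

C7H6ClFO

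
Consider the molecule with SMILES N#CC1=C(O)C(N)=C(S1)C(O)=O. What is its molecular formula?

C6H4N2O3S

Walk through each heavy atom and fill implicit hydrogens from standard valence (C 4, N 3, O 2, S 2, halogen 1):
  atom 1: N, bond orders sum to 3 (valence 3) → 0 H
  atom 2: C, bond orders sum to 4 (valence 4) → 0 H
  atom 3: C, bond orders sum to 4 (valence 4) → 0 H
  atom 4: C, bond orders sum to 4 (valence 4) → 0 H
  atom 5: O, bond orders sum to 1 (valence 2) → 1 H
  atom 6: C, bond orders sum to 4 (valence 4) → 0 H
  atom 7: N, bond orders sum to 1 (valence 3) → 2 H
  atom 8: C, bond orders sum to 4 (valence 4) → 0 H
  atom 9: S, bond orders sum to 2 (valence 2) → 0 H
  atom 10: C, bond orders sum to 4 (valence 4) → 0 H
  atom 11: O, bond orders sum to 1 (valence 2) → 1 H
  atom 12: O, bond orders sum to 2 (valence 2) → 0 H
Totals → C:6, H:4, N:2, O:3, S:1.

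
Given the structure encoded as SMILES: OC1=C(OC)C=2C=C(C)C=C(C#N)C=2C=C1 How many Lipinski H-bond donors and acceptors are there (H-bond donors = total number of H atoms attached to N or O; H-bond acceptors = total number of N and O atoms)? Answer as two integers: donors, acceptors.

1, 3

Donors: find every N or O and count the H atoms it carries.
  atom 1 (O): bond orders sum to 1 → 1 H
  atom 4 (O): bond orders sum to 2 → 0 H
  atom 13 (N): bond orders sum to 3 → 0 H
Lipinski HBD = 1.
Acceptors: N atoms = 1, O atoms = 2 → HBA = 3.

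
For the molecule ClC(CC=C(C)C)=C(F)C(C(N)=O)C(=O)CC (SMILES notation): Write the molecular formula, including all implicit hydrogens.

C12H17ClFNO2

Walk through each heavy atom and fill implicit hydrogens from standard valence (C 4, N 3, O 2, S 2, halogen 1):
  atom 1: Cl (halogen, monovalent) → 0 H
  atom 2: C, bond orders sum to 4 (valence 4) → 0 H
  atom 3: C, bond orders sum to 2 (valence 4) → 2 H
  atom 4: C, bond orders sum to 3 (valence 4) → 1 H
  atom 5: C, bond orders sum to 4 (valence 4) → 0 H
  atom 6: C, bond orders sum to 1 (valence 4) → 3 H
  atom 7: C, bond orders sum to 1 (valence 4) → 3 H
  atom 8: C, bond orders sum to 4 (valence 4) → 0 H
  atom 9: F (halogen, monovalent) → 0 H
  atom 10: C, bond orders sum to 3 (valence 4) → 1 H
  atom 11: C, bond orders sum to 4 (valence 4) → 0 H
  atom 12: N, bond orders sum to 1 (valence 3) → 2 H
  atom 13: O, bond orders sum to 2 (valence 2) → 0 H
  atom 14: C, bond orders sum to 4 (valence 4) → 0 H
  atom 15: O, bond orders sum to 2 (valence 2) → 0 H
  atom 16: C, bond orders sum to 2 (valence 4) → 2 H
  atom 17: C, bond orders sum to 1 (valence 4) → 3 H
Totals → C:12, H:17, Cl:1, F:1, N:1, O:2.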